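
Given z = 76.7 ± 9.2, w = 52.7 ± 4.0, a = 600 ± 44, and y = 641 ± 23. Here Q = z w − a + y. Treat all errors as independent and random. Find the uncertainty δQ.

576

Let p = z·w = 4040. δp/p = √((1·δz/z)² + (1·δw/w)²) = √(0.0144 + 0.00576) = 0.142, so δp = 574.
Q = p − a + y: δQ = √(δp² + δa² + δy²) = √(3.29e+05 + 1940 + 529) = 576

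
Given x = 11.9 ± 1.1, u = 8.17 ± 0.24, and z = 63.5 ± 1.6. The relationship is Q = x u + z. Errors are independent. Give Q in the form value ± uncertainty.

161 ± 9.56

Let p = x·u = 97.2. δp/p = √((1·δx/x)² + (1·δu/u)²) = √(0.00854 + 0.000863) = 0.0970, so δp = 9.43.
Q = p + z: δQ = √(δp² + δz²) = √(88.9 + 2.56) = 9.56
Q = 161.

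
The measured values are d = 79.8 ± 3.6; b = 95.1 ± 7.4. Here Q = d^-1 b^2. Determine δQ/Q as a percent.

16.2%

Relative error in a monomial: (δQ/Q)² = Σ (nᵢ · δxᵢ/xᵢ)².
  (-1·δd/d)² = (-1×0.0451)² = 0.00204;  (2·δb/b)² = (2×0.0778)² = 0.0242
δQ/Q = √(0.0263) = 0.162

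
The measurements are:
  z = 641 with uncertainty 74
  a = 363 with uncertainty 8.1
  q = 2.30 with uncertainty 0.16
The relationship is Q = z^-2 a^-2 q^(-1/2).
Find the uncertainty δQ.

Products/powers → add relative errors in quadrature, weighted by exponent:
  (-2·δz/z)² = (-2×0.115)² = 0.0533;  (-2·δa/a)² = (-2×0.0223)² = 0.00199;  (−½·δq/q)² = (-0.5×0.0696)² = 0.00121
δQ/Q = √(0.0565) = 0.238
Q = 1.22e-11, so δQ = 0.238 × 1.22e-11 = 2.9e-12.

2.9e-12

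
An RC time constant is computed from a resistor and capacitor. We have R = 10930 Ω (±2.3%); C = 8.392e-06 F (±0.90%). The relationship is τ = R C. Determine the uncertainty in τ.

Relative error in a monomial: (δτ/τ)² = Σ (nᵢ · δxᵢ/xᵢ)².
  (1·δR/R)² = (1×0.0230)² = 0.000529;  (1·δC/C)² = (1×0.00900)² = 8.1e-05
δτ/τ = √(0.000610) = 0.0247
τ = 0.09172 s, so δτ = 0.0247 × 0.09172 = 0.00227 s.

0.00227 s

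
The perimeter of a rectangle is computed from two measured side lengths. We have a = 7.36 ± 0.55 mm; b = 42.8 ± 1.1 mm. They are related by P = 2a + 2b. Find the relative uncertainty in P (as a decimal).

0.0245

Absolute uncertainties add in quadrature for a linear combination:
  (2·δa)² = 1.21;  (2·δb)² = 4.84
δP = √(6.05) = 2.46 mm
P = 100 mm, so δP/P = 2.46/100 = 0.0245.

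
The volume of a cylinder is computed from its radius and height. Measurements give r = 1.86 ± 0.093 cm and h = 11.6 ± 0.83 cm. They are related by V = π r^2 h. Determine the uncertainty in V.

Since V is a product/quotient, work with relative uncertainties:
  (2·δr/r)² = (2×0.0500)² = 0.0100;  (1·δh/h)² = (1×0.0716)² = 0.00512
δV/V = √(0.0151) = 0.123
V = 126 cm^3, so δV = 0.123 × 126 = 15.5 cm^3.

15.5 cm^3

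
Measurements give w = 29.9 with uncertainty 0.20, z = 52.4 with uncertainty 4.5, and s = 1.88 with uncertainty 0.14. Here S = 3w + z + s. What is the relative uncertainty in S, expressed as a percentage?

S is a linear combination, so absolute uncertainties add in quadrature:
  (3·δw)² = 0.360;  (δz)² = 20.2;  (δs)² = 0.0196
δS = √(20.6) = 4.54
S = 144, so δS/S = 4.54/144 = 0.0315.

3.15%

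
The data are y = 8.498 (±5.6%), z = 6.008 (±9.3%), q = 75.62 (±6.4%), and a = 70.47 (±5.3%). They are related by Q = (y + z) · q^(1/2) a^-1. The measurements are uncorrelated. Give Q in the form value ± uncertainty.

Let u = y + z = 14.51. δu = √(δy² + δz²) = √(0.226 + 0.312) = 0.734, so δu/u = 0.0506.
Q is then a monomial in u, q, a:
δQ/Q = √((δu/u)² + (½·δq/q)² + (-1·δa/a)²) = √(0.00256 + 0.00102 + 0.00281) = 0.0800
Q = 1.790, so δQ = 0.0800 × 1.790 = 0.143.

1.790 ± 0.143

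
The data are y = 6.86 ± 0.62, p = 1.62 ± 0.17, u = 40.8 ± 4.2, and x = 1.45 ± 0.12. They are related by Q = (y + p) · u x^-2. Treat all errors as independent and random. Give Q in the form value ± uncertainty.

Let w = y + p = 8.48. δw = √(δy² + δp²) = √(0.384 + 0.0289) = 0.643, so δw/w = 0.0758.
Q is then a monomial in w, u, x:
δQ/Q = √((δw/w)² + (1·δu/u)² + (-2·δx/x)²) = √(0.00575 + 0.0106 + 0.0274) = 0.209
Q = 165, so δQ = 0.209 × 165 = 34.4.

165 ± 34.4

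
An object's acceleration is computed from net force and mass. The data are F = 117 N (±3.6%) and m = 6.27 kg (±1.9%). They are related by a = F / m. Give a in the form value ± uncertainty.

18.7 ± 0.760 m/s^2

Since a is a product/quotient, work with relative uncertainties:
  (1·δF/F)² = (1×0.0360)² = 0.00130;  (-1·δm/m)² = (-1×0.0190)² = 0.000361
δa/a = √(0.00166) = 0.0407
a = 18.7 m/s^2, so δa = 0.0407 × 18.7 = 0.760 m/s^2.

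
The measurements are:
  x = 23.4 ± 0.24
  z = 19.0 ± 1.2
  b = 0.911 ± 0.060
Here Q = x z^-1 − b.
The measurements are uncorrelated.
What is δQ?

0.0990

Let p = x·z^-1 = 1.23. δp/p = √((1·δx/x)² + (-1·δz/z)²) = √(0.000105 + 0.00399) = 0.0640, so δp = 0.0788.
Q = p − b: δQ = √(δp² + δb²) = √(0.00621 + 0.00360) = 0.0990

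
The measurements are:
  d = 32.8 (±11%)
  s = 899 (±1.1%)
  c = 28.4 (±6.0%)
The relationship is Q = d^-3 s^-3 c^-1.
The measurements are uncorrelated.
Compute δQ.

4.63e-16

For a monomial Q ∝ d^-3, s^-3, c^-1, fractional errors add in quadrature:
  (-3·δd/d)² = (-3×0.110)² = 0.109;  (-3·δs/s)² = (-3×0.0110)² = 0.00109;  (-1·δc/c)² = (-1×0.0600)² = 0.00360
δQ/Q = √(0.114) = 0.337
Q = 1.37e-15, so δQ = 0.337 × 1.37e-15 = 4.63e-16.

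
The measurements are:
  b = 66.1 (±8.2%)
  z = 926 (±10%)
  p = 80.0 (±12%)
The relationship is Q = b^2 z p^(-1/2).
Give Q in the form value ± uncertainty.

(4.52 ± 0.910) × 10^5

Q is a product of powers, so relative uncertainties combine in quadrature:
  (2·δb/b)² = (2×0.0820)² = 0.0269;  (1·δz/z)² = (1×0.100)² = 0.0100;  (−½·δp/p)² = (-0.5×0.120)² = 0.00360
δQ/Q = √(0.0405) = 0.201
Q = 4.52e+05, so δQ = 0.201 × 4.52e+05 = 91000.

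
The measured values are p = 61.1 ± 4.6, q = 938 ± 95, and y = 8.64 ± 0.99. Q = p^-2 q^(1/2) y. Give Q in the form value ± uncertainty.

Since Q is a product/quotient, work with relative uncertainties:
  (-2·δp/p)² = (-2×0.0753)² = 0.0227;  (½·δq/q)² = (0.5×0.101)² = 0.00256;  (1·δy/y)² = (1×0.115)² = 0.0131
δQ/Q = √(0.0384) = 0.196
Q = 0.0709, so δQ = 0.196 × 0.0709 = 0.0139.

0.0709 ± 0.0139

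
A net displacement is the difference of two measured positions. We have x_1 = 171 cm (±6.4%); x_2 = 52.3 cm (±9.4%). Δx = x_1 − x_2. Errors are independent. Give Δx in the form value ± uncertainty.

Sums and differences: (δΔx)² = Σ (cᵢ δxᵢ)².
  (δx_1)² = 120;  (δx_2)² = 24.2
δΔx = √(144) = 12.0 cm
Δx = 119 cm.

119 ± 12.0 cm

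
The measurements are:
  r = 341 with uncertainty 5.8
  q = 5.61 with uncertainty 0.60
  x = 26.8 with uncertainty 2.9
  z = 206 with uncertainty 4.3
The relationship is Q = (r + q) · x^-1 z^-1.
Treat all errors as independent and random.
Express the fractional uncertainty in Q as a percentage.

11.1%

Let u = r + q = 347. δu = √(δr² + δq²) = √(33.6 + 0.360) = 5.83, so δu/u = 0.0168.
Q is then a monomial in u, x, z:
δQ/Q = √((δu/u)² + (-1·δx/x)² + (-1·δz/z)²) = √(0.000283 + 0.0117 + 0.000436) = 0.111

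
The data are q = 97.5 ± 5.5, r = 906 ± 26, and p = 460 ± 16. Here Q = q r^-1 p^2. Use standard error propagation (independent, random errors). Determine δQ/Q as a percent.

9.40%

Relative error in a monomial: (δQ/Q)² = Σ (nᵢ · δxᵢ/xᵢ)².
  (1·δq/q)² = (1×0.0564)² = 0.00318;  (-1·δr/r)² = (-1×0.0287)² = 0.000824;  (2·δp/p)² = (2×0.0348)² = 0.00484
δQ/Q = √(0.00884) = 0.0940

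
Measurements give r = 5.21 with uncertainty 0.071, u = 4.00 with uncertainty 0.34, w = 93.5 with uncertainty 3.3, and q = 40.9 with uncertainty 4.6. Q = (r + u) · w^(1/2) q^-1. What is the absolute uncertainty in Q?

Let h = r + u = 9.21. δh = √(δr² + δu²) = √(0.00504 + 0.116) = 0.347, so δh/h = 0.0377.
Q is then a monomial in h, w, q:
δQ/Q = √((δh/h)² + (½·δw/w)² + (-1·δq/q)²) = √(0.00142 + 0.000311 + 0.0126) = 0.120
Q = 2.18, so δQ = 0.120 × 2.18 = 0.261.

0.261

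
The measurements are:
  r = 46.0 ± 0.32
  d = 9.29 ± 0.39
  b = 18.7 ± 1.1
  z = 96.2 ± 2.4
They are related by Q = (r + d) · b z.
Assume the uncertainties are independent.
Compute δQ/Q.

0.0645

Let u = r + d = 55.3. δu = √(δr² + δd²) = √(0.102 + 0.152) = 0.504, so δu/u = 0.00912.
Q is then a monomial in u, b, z:
δQ/Q = √((δu/u)² + (1·δb/b)² + (1·δz/z)²) = √(8.33e-05 + 0.00346 + 0.000622) = 0.0645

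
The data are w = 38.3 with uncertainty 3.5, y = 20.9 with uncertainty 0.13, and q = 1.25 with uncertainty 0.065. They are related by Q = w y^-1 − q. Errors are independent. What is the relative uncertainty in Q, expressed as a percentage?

30.9%

Let p = w·y^-1 = 1.83. δp/p = √((1·δw/w)² + (-1·δy/y)²) = √(0.00835 + 3.87e-05) = 0.0916, so δp = 0.168.
Q = p − q: δQ = √(δp² + δq²) = √(0.0282 + 0.00423) = 0.180
Q = 0.583, so δQ/Q = 0.180/0.583 = 0.309.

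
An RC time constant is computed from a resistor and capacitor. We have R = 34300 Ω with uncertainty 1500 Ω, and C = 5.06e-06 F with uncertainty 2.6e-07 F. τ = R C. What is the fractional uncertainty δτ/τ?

0.0675

Relative error in a monomial: (δτ/τ)² = Σ (nᵢ · δxᵢ/xᵢ)².
  (1·δR/R)² = (1×0.0437)² = 0.00191;  (1·δC/C)² = (1×0.0514)² = 0.00264
δτ/τ = √(0.00455) = 0.0675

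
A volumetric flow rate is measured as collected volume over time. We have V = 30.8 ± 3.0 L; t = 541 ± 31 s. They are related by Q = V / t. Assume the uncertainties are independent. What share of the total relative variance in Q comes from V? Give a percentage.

(δQ/Q)² = (1·δV/V)² + (-1·δt/t)²
  V term: (1×0.0974)² = 0.00949
  t term: (-1×0.0573)² = 0.00328
Total = 0.0128. Share from V = 0.00949/0.0128 = 0.743.

74.3%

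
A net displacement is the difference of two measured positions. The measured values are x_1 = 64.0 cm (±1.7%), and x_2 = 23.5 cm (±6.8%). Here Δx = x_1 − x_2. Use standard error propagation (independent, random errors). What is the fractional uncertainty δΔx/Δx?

0.0477

Absolute uncertainties add in quadrature for a linear combination:
  (δx_1)² = 1.18;  (δx_2)² = 2.55
δΔx = √(3.74) = 1.93 cm
Δx = 40.5 cm, so δΔx/Δx = 1.93/40.5 = 0.0477.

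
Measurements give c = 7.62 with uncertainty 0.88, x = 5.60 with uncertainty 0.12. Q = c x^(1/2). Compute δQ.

For a monomial Q ∝ c, x^(1/2), fractional errors add in quadrature:
  (1·δc/c)² = (1×0.115)² = 0.0133;  (½·δx/x)² = (0.5×0.0214)² = 0.000115
δQ/Q = √(0.0135) = 0.116
Q = 18.0, so δQ = 0.116 × 18.0 = 2.09.

2.09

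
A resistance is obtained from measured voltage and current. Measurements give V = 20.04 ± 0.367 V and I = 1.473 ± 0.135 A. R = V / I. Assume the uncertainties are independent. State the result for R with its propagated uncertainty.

Each factor contributes (exponent × relative error)² to (δR/R)²:
  (1·δV/V)² = (1×0.0183)² = 0.000335;  (-1·δI/I)² = (-1×0.0916)² = 0.00840
δR/R = √(0.00874) = 0.0935
R = 13.60 Ω, so δR = 0.0935 × 13.60 = 1.27 Ω.

13.60 ± 1.27 Ω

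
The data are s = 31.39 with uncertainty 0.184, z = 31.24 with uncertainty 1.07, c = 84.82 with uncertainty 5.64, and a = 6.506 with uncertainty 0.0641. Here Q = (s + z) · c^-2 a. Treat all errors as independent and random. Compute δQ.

Let u = s + z = 62.63. δu = √(δs² + δz²) = √(0.0339 + 1.14) = 1.09, so δu/u = 0.0173.
Q is then a monomial in u, c, a:
δQ/Q = √((δu/u)² + (-2·δc/c)² + (1·δa/a)²) = √(0.000301 + 0.0177 + 9.71e-05) = 0.134
Q = 0.05664, so δQ = 0.134 × 0.05664 = 0.00762.

0.00762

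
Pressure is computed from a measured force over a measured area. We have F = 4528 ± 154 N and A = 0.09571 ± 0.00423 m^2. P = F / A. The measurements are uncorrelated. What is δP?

2640 Pa

Products/powers → add relative errors in quadrature, weighted by exponent:
  (1·δF/F)² = (1×0.0340)² = 0.00116;  (-1·δA/A)² = (-1×0.0442)² = 0.00195
δP/P = √(0.00311) = 0.0558
P = 47310 Pa, so δP = 0.0558 × 47310 = 2640 Pa.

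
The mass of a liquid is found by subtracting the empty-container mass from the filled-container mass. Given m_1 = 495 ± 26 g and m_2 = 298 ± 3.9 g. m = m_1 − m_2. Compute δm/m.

For a sum/difference, combine absolute errors in quadrature:
  (δm_1)² = 676;  (δm_2)² = 15.2
δm = √(691) = 26.3 g
m = 197 g, so δm/m = 26.3/197 = 0.133.

0.133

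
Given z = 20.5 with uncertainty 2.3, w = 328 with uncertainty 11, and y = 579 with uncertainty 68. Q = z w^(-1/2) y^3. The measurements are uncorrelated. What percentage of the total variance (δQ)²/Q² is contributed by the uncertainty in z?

9.19%

(δQ/Q)² = (1·δz/z)² + (−½·δw/w)² + (3·δy/y)²
  z term: (1×0.112)² = 0.0126
  w term: (-0.5×0.0335)² = 0.000281
  y term: (3×0.117)² = 0.124
Total = 0.137. Share from z = 0.0126/0.137 = 0.0919.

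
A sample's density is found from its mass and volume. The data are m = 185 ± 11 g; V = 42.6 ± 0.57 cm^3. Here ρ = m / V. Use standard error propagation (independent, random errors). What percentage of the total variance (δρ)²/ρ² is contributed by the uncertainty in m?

(δρ/ρ)² = (1·δm/m)² + (-1·δV/V)²
  m term: (1×0.0595)² = 0.00354
  V term: (-1×0.0134)² = 0.000179
Total = 0.00371. Share from m = 0.00354/0.00371 = 0.952.

95.2%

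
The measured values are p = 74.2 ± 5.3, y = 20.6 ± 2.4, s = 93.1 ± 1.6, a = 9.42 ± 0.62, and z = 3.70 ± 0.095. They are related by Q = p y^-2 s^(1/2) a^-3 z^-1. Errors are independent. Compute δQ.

Relative error in a monomial: (δQ/Q)² = Σ (nᵢ · δxᵢ/xᵢ)².
  (1·δp/p)² = (1×0.0714)² = 0.00510;  (-2·δy/y)² = (-2×0.117)² = 0.0543;  (½·δs/s)² = (0.5×0.0172)² = 7.38e-05;  (-3·δa/a)² = (-3×0.0658)² = 0.0390;  (-1·δz/z)² = (-1×0.0257)² = 0.000659
δQ/Q = √(0.0991) = 0.315
Q = 0.000545, so δQ = 0.315 × 0.000545 = 0.000172.

0.000172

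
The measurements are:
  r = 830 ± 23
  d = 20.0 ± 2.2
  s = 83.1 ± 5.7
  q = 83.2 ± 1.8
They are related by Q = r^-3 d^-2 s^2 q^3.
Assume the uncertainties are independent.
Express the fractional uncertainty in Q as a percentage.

28.0%

Products/powers → add relative errors in quadrature, weighted by exponent:
  (-3·δr/r)² = (-3×0.0277)² = 0.00691;  (-2·δd/d)² = (-2×0.110)² = 0.0484;  (2·δs/s)² = (2×0.0686)² = 0.0188;  (3·δq/q)² = (3×0.0216)² = 0.00421
δQ/Q = √(0.0783) = 0.280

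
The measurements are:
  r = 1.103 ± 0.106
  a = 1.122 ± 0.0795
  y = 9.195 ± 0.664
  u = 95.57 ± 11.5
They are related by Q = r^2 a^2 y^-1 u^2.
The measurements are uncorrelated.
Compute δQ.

For a monomial Q ∝ r^2, a^2, y^-1, u^2, fractional errors add in quadrature:
  (2·δr/r)² = (2×0.0961)² = 0.0369;  (2·δa/a)² = (2×0.0709)² = 0.0201;  (-1·δy/y)² = (-1×0.0722)² = 0.00521;  (2·δu/u)² = (2×0.120)² = 0.0579
δQ/Q = √(0.120) = 0.347
Q = 1521, so δQ = 0.347 × 1521 = 527.

527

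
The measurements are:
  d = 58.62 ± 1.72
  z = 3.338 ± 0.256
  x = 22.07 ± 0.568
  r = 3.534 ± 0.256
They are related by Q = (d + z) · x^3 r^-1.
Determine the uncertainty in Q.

Let u = d + z = 61.96. δu = √(δd² + δz²) = √(2.96 + 0.0655) = 1.74, so δu/u = 0.0281.
Q is then a monomial in u, x, r:
δQ/Q = √((δu/u)² + (3·δx/x)² + (-1·δr/r)²) = √(0.000788 + 0.00596 + 0.00525) = 0.110
Q = 188500, so δQ = 0.110 × 188500 = 20600.

20600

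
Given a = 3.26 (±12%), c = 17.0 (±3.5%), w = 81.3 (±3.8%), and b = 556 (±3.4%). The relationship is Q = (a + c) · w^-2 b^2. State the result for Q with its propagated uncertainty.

948 ± 102

Let u = a + c = 20.3. δu = √(δa² + δc²) = √(0.153 + 0.354) = 0.712, so δu/u = 0.0351.
Q is then a monomial in u, w, b:
δQ/Q = √((δu/u)² + (-2·δw/w)² + (2·δb/b)²) = √(0.00124 + 0.00578 + 0.00462) = 0.108
Q = 948, so δQ = 0.108 × 948 = 102.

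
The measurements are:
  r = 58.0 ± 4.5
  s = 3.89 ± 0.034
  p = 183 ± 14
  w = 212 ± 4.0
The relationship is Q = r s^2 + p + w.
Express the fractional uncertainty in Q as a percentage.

5.60%

Let h = r·s^2 = 878. δh/h = √((1·δr/r)² + (2·δs/s)²) = √(0.00602 + 0.000306) = 0.0795, so δh = 69.8.
Q = h + p + w: δQ = √(δh² + δp² + δw²) = √(4870 + 196 + 16.0) = 71.3
Q = 1270, so δQ/Q = 71.3/1270 = 0.0560.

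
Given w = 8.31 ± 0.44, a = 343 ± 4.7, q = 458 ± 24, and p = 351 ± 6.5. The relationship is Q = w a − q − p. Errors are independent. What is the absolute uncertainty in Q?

158

Let h = w·a = 2850. δh/h = √((1·δw/w)² + (1·δa/a)²) = √(0.00280 + 0.000188) = 0.0547, so δh = 156.
Q = h − q − p: δQ = √(δh² + δq² + δp²) = √(24300 + 576 + 42.2) = 158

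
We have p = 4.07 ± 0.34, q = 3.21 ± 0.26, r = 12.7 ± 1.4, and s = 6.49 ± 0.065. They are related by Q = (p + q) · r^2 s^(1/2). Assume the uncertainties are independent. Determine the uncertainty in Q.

Let u = p + q = 7.28. δu = √(δp² + δq²) = √(0.116 + 0.0676) = 0.428, so δu/u = 0.0588.
Q is then a monomial in u, r, s:
δQ/Q = √((δu/u)² + (2·δr/r)² + (½·δs/s)²) = √(0.00346 + 0.0486 + 2.51e-05) = 0.228
Q = 2990, so δQ = 0.228 × 2990 = 683.

683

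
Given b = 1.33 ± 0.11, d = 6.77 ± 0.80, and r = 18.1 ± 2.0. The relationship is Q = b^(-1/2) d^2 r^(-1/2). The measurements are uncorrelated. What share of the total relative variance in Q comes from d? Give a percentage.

92.1%

(δQ/Q)² = (−½·δb/b)² + (2·δd/d)² + (−½·δr/r)²
  b term: (-0.5×0.0827)² = 0.00171
  d term: (2×0.118)² = 0.0559
  r term: (-0.5×0.110)² = 0.00305
Total = 0.0606. Share from d = 0.0559/0.0606 = 0.921.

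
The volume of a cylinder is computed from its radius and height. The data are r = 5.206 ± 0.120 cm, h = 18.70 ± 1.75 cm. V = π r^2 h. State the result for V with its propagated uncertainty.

Relative error in a monomial: (δV/V)² = Σ (nᵢ · δxᵢ/xᵢ)².
  (2·δr/r)² = (2×0.0231)² = 0.00213;  (1·δh/h)² = (1×0.0936)² = 0.00876
δV/V = √(0.0109) = 0.104
V = 1592 cm^3, so δV = 0.104 × 1592 = 166 cm^3.

1592 ± 166 cm^3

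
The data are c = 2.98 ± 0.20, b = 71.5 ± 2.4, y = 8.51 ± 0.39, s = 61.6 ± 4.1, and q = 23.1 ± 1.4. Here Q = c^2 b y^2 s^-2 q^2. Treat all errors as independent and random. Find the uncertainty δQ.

1580

Products/powers → add relative errors in quadrature, weighted by exponent:
  (2·δc/c)² = (2×0.0671)² = 0.0180;  (1·δb/b)² = (1×0.0336)² = 0.00113;  (2·δy/y)² = (2×0.0458)² = 0.00840;  (-2·δs/s)² = (-2×0.0666)² = 0.0177;  (2·δq/q)² = (2×0.0606)² = 0.0147
δQ/Q = √(0.0600) = 0.245
Q = 6470, so δQ = 0.245 × 6470 = 1580.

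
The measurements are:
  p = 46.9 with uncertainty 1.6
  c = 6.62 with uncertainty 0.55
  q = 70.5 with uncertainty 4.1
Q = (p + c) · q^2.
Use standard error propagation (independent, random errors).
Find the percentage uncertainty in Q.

12.1%

Let u = p + c = 53.5. δu = √(δp² + δc²) = √(2.56 + 0.303) = 1.69, so δu/u = 0.0316.
Q is then a monomial in u, q:
δQ/Q = √((δu/u)² + (2·δq/q)²) = √(0.000999 + 0.0135) = 0.121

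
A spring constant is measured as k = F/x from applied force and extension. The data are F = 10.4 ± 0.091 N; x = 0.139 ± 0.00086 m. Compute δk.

0.802 N/m

Products/powers → add relative errors in quadrature, weighted by exponent:
  (1·δF/F)² = (1×0.00875)² = 7.66e-05;  (-1·δx/x)² = (-1×0.00619)² = 3.83e-05
δk/k = √(0.000115) = 0.0107
k = 74.8 N/m, so δk = 0.0107 × 74.8 = 0.802 N/m.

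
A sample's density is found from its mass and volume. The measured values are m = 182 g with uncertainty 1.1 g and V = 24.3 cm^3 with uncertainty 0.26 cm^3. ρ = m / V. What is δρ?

Products/powers → add relative errors in quadrature, weighted by exponent:
  (1·δm/m)² = (1×0.00604)² = 3.65e-05;  (-1·δV/V)² = (-1×0.0107)² = 0.000114
δρ/ρ = √(0.000151) = 0.0123
ρ = 7.49 g/cm^3, so δρ = 0.0123 × 7.49 = 0.0920 g/cm^3.

0.0920 g/cm^3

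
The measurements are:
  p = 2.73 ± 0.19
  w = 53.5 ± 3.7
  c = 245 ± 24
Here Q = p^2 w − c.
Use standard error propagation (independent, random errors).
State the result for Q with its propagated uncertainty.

154 ± 66.5

Let h = p^2·w = 399. δh/h = √((2·δp/p)² + (1·δw/w)²) = √(0.0194 + 0.00478) = 0.155, so δh = 62.0.
Q = h − c: δQ = √(δh² + δc²) = √(3840 + 576) = 66.5
Q = 154.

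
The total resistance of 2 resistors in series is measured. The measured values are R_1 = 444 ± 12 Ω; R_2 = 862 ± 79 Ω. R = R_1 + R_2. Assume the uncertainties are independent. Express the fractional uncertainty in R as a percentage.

6.12%

R is a linear combination, so absolute uncertainties add in quadrature:
  (δR_1)² = 144;  (δR_2)² = 6240
δR = √(6380) = 79.9 Ω
R = 1310 Ω, so δR/R = 79.9/1310 = 0.0612.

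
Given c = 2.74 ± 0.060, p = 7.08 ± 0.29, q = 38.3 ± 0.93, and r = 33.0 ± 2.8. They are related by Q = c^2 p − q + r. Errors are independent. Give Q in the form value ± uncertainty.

Let w = c^2·p = 53.2. δw/w = √((2·δc/c)² + (1·δp/p)²) = √(0.00192 + 0.00168) = 0.0600, so δw = 3.19.
Q = w − q + r: δQ = √(δw² + δq² + δr²) = √(10.2 + 0.865 + 7.84) = 4.34
Q = 47.9.

47.9 ± 4.34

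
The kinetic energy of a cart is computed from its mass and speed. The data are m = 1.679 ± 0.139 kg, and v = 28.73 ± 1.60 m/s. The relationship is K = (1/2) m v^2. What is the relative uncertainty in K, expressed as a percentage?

Products/powers → add relative errors in quadrature, weighted by exponent:
  (1·δm/m)² = (1×0.0828)² = 0.00685;  (2·δv/v)² = (2×0.0557)² = 0.0124
δK/K = √(0.0193) = 0.139

13.9%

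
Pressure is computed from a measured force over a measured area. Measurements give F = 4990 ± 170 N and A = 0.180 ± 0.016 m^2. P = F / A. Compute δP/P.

Relative error in a monomial: (δP/P)² = Σ (nᵢ · δxᵢ/xᵢ)².
  (1·δF/F)² = (1×0.0341)² = 0.00116;  (-1·δA/A)² = (-1×0.0889)² = 0.00790
δP/P = √(0.00906) = 0.0952

0.0952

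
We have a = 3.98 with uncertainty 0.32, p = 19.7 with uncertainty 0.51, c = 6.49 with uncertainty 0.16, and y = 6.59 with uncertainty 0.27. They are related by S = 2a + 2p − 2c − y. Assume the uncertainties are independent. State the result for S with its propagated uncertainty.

27.8 ± 1.27

Sums and differences: (δS)² = Σ (cᵢ δxᵢ)².
  (2·δa)² = 0.410;  (2·δp)² = 1.04;  (2·δc)² = 0.102;  (δy)² = 0.0729
δS = √(1.63) = 1.27
S = 27.8.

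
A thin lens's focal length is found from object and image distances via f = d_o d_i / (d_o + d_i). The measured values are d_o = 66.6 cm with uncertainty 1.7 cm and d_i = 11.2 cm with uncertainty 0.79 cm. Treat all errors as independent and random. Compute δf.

∂f/∂d_o = (d_i/(d_o+d_i))² = 0.0207;  ∂f/∂d_i = (d_o/(d_o+d_i))² = 0.733
δf = √((∂f/∂d_o · δd_o)² + (∂f/∂d_i · δd_i)²) = √(0.00124 + 0.335) = 0.580 cm

0.580 cm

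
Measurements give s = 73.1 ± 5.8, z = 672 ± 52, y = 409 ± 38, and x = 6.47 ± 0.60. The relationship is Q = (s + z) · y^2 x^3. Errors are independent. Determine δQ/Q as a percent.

Let u = s + z = 745. δu = √(δs² + δz²) = √(33.6 + 2700) = 52.3, so δu/u = 0.0702.
Q is then a monomial in u, y, x:
δQ/Q = √((δu/u)² + (2·δy/y)² + (3·δx/x)²) = √(0.00493 + 0.0345 + 0.0774) = 0.342

34.2%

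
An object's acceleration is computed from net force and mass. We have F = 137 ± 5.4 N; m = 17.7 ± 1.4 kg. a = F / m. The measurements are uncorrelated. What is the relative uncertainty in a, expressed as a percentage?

8.84%

Each factor contributes (exponent × relative error)² to (δa/a)²:
  (1·δF/F)² = (1×0.0394)² = 0.00155;  (-1·δm/m)² = (-1×0.0791)² = 0.00626
δa/a = √(0.00781) = 0.0884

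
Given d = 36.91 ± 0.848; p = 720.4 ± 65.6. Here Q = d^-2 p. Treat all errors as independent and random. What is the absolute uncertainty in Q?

Since Q is a product/quotient, work with relative uncertainties:
  (-2·δd/d)² = (-2×0.0230)² = 0.00211;  (1·δp/p)² = (1×0.0911)² = 0.00829
δQ/Q = √(0.0104) = 0.102
Q = 0.5288, so δQ = 0.102 × 0.5288 = 0.0539.

0.0539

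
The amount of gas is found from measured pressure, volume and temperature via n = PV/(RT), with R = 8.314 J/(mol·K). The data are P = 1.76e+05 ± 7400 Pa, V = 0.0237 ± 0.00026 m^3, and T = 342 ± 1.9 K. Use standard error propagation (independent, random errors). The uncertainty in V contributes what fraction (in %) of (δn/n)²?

(δn/n)² = (1·δP/P)² + (1·δV/V)² + (-1·δT/T)²
  P term: (1×0.0420)² = 0.00177
  V term: (1×0.0110)² = 0.000120
  T term: (-1×0.00556)² = 3.09e-05
Total = 0.00192. Share from V = 0.000120/0.00192 = 0.0627.

6.27%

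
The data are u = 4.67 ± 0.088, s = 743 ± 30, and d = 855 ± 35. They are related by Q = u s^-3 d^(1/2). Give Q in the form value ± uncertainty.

(3.33 ± 0.414) × 10^-7

Since Q is a product/quotient, work with relative uncertainties:
  (1·δu/u)² = (1×0.0188)² = 0.000355;  (-3·δs/s)² = (-3×0.0404)² = 0.0147;  (½·δd/d)² = (0.5×0.0409)² = 0.000419
δQ/Q = √(0.0154) = 0.124
Q = 3.33e-07, so δQ = 0.124 × 3.33e-07 = 4.14e-08.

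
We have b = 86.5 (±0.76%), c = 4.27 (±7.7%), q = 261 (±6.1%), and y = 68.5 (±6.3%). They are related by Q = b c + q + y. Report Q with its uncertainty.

Let p = b·c = 369. δp/p = √((1·δb/b)² + (1·δc/c)²) = √(5.78e-05 + 0.00593) = 0.0774, so δp = 28.6.
Q = p + q + y: δQ = √(δp² + δq² + δy²) = √(817 + 253 + 18.6) = 33.0
Q = 699.

699 ± 33.0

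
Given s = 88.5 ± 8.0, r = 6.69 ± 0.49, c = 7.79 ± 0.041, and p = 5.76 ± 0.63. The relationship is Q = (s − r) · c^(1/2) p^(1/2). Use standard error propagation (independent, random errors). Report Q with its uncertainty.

548 ± 61.5

Let u = s − r = 81.8. δu = √(δs² + δr²) = √(64.0 + 0.240) = 8.01, so δu/u = 0.0980.
Q is then a monomial in u, c, p:
δQ/Q = √((δu/u)² + (½·δc/c)² + (½·δp/p)²) = √(0.00960 + 6.93e-06 + 0.00299) = 0.112
Q = 548, so δQ = 0.112 × 548 = 61.5.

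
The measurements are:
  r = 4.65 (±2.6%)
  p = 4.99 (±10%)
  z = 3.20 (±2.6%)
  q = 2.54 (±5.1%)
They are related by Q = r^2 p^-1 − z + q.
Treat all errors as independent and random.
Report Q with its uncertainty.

Let w = r^2·p^-1 = 4.33. δw/w = √((2·δr/r)² + (-1·δp/p)²) = √(0.00270 + 0.0100) = 0.113, so δw = 0.488.
Q = w − z + q: δQ = √(δw² + δz² + δq²) = √(0.239 + 0.00692 + 0.0168) = 0.512
Q = 3.67.

3.67 ± 0.512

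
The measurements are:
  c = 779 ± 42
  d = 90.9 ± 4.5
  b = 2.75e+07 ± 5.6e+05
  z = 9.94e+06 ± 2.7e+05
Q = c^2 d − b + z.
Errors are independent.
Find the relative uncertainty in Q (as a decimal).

0.175

Let p = c^2·d = 5.52e+07. δp/p = √((2·δc/c)² + (1·δd/d)²) = √(0.0116 + 0.00245) = 0.119, so δp = 6.55e+06.
Q = p − b + z: δQ = √(δp² + δb² + δz²) = √(4.28e+13 + 3.14e+11 + 7.29e+10) = 6.57e+06
Q = 3.76e+07, so δQ/Q = 6.57e+06/3.76e+07 = 0.175.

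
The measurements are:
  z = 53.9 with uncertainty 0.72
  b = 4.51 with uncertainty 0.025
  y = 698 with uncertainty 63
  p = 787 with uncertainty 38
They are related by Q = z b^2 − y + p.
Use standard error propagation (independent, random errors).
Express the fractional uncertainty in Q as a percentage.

6.41%

Let w = z·b^2 = 1100. δw/w = √((1·δz/z)² + (2·δb/b)²) = √(0.000178 + 0.000123) = 0.0174, so δw = 19.0.
Q = w − y + p: δQ = √(δw² + δy² + δp²) = √(362 + 3970 + 1440) = 76.0
Q = 1190, so δQ/Q = 76.0/1190 = 0.0641.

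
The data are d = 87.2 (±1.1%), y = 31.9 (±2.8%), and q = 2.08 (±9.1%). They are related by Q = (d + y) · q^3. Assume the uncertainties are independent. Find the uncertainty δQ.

293

Let u = d + y = 119. δu = √(δd² + δy²) = √(0.920 + 0.798) = 1.31, so δu/u = 0.0110.
Q is then a monomial in u, q:
δQ/Q = √((δu/u)² + (3·δq/q)²) = √(0.000121 + 0.0745) = 0.273
Q = 1070, so δQ = 0.273 × 1070 = 293.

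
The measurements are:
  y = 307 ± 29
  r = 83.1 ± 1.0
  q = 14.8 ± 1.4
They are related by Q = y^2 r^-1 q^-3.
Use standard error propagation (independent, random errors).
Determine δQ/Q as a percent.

34.1%

Relative error in a monomial: (δQ/Q)² = Σ (nᵢ · δxᵢ/xᵢ)².
  (2·δy/y)² = (2×0.0945)² = 0.0357;  (-1·δr/r)² = (-1×0.0120)² = 0.000145;  (-3·δq/q)² = (-3×0.0946)² = 0.0805
δQ/Q = √(0.116) = 0.341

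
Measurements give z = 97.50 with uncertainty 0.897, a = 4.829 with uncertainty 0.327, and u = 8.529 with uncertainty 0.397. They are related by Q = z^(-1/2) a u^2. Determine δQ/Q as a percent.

Since Q is a product/quotient, work with relative uncertainties:
  (−½·δz/z)² = (-0.5×0.00920)² = 2.12e-05;  (1·δa/a)² = (1×0.0677)² = 0.00459;  (2·δu/u)² = (2×0.0465)² = 0.00867
δQ/Q = √(0.0133) = 0.115

11.5%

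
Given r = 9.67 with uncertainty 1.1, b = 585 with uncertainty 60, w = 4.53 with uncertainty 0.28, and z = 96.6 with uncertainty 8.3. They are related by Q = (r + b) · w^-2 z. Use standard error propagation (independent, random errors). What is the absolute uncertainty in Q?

Let u = r + b = 595. δu = √(δr² + δb²) = √(1.21 + 3600) = 60.0, so δu/u = 0.101.
Q is then a monomial in u, w, z:
δQ/Q = √((δu/u)² + (-2·δw/w)² + (1·δz/z)²) = √(0.0102 + 0.0153 + 0.00738) = 0.181
Q = 2800, so δQ = 0.181 × 2800 = 507.

507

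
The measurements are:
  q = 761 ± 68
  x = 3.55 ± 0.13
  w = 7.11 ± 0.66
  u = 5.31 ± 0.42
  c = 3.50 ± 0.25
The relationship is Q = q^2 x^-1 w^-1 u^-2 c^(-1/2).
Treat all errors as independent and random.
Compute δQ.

114

Relative error in a monomial: (δQ/Q)² = Σ (nᵢ · δxᵢ/xᵢ)².
  (2·δq/q)² = (2×0.0894)² = 0.0319;  (-1·δx/x)² = (-1×0.0366)² = 0.00134;  (-1·δw/w)² = (-1×0.0928)² = 0.00862;  (-2·δu/u)² = (-2×0.0791)² = 0.0250;  (−½·δc/c)² = (-0.5×0.0714)² = 0.00128
δQ/Q = √(0.0682) = 0.261
Q = 435, so δQ = 0.261 × 435 = 114.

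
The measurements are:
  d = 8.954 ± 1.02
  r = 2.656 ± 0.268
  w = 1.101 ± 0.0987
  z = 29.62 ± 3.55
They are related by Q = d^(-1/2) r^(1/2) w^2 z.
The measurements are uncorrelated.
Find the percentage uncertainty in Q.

22.9%

Relative error in a monomial: (δQ/Q)² = Σ (nᵢ · δxᵢ/xᵢ)².
  (−½·δd/d)² = (-0.5×0.114)² = 0.00324;  (½·δr/r)² = (0.5×0.101)² = 0.00255;  (2·δw/w)² = (2×0.0896)² = 0.0321;  (1·δz/z)² = (1×0.120)² = 0.0144
δQ/Q = √(0.0523) = 0.229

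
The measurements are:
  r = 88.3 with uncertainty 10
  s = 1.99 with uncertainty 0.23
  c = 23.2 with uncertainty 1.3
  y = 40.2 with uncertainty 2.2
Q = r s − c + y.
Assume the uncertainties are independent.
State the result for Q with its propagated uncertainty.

193 ± 28.5

Let p = r·s = 176. δp/p = √((1·δr/r)² + (1·δs/s)²) = √(0.0128 + 0.0134) = 0.162, so δp = 28.4.
Q = p − c + y: δQ = √(δp² + δc² + δy²) = √(808 + 1.69 + 4.84) = 28.5
Q = 193.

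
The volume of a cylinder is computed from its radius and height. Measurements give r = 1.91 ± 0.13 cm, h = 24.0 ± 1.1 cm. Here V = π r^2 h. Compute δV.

39.5 cm^3

V is a product of powers, so relative uncertainties combine in quadrature:
  (2·δr/r)² = (2×0.0681)² = 0.0185;  (1·δh/h)² = (1×0.0458)² = 0.00210
δV/V = √(0.0206) = 0.144
V = 275 cm^3, so δV = 0.144 × 275 = 39.5 cm^3.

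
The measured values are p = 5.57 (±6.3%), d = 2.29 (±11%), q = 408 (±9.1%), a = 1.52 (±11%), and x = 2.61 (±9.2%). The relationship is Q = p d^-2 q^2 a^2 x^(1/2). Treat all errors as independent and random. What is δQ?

Each factor contributes (exponent × relative error)² to (δQ/Q)²:
  (1·δp/p)² = (1×0.0630)² = 0.00397;  (-2·δd/d)² = (-2×0.110)² = 0.0484;  (2·δq/q)² = (2×0.0910)² = 0.0331;  (2·δa/a)² = (2×0.110)² = 0.0484;  (½·δx/x)² = (0.5×0.0920)² = 0.00212
δQ/Q = √(0.136) = 0.369
Q = 6.6e+05, so δQ = 0.369 × 6.6e+05 = 2.43e+05.

2.43e+05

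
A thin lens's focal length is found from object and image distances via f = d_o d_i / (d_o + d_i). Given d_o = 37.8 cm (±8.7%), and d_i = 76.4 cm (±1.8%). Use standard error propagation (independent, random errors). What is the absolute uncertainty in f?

1.48 cm

∂f/∂d_o = (d_i/(d_o+d_i))² = 0.448;  ∂f/∂d_i = (d_o/(d_o+d_i))² = 0.110
δf = √((∂f/∂d_o · δd_o)² + (∂f/∂d_i · δd_i)²) = √(2.17 + 0.0227) = 1.48 cm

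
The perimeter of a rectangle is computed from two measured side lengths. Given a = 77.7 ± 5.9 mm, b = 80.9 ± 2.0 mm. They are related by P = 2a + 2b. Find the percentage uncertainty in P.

P is a linear combination, so absolute uncertainties add in quadrature:
  (2·δa)² = 139;  (2·δb)² = 16.0
δP = √(155) = 12.5 mm
P = 317 mm, so δP/P = 12.5/317 = 0.0393.

3.93%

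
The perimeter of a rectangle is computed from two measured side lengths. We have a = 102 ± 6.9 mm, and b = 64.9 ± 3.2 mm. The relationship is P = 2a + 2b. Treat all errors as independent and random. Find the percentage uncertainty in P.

4.56%

Absolute uncertainties add in quadrature for a linear combination:
  (2·δa)² = 190;  (2·δb)² = 41.0
δP = √(231) = 15.2 mm
P = 334 mm, so δP/P = 15.2/334 = 0.0456.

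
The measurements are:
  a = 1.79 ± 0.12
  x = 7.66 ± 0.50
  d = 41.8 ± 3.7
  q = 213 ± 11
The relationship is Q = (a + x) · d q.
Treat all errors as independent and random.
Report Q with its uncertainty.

84100 ± 9760

Let u = a + x = 9.45. δu = √(δa² + δx²) = √(0.0144 + 0.250) = 0.514, so δu/u = 0.0544.
Q is then a monomial in u, d, q:
δQ/Q = √((δu/u)² + (1·δd/d)² + (1·δq/q)²) = √(0.00296 + 0.00784 + 0.00267) = 0.116
Q = 84100, so δQ = 0.116 × 84100 = 9760.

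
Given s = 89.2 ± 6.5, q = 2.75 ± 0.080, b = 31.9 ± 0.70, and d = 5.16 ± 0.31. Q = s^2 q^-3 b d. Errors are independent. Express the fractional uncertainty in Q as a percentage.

For a monomial Q ∝ s^2, q^-3, b, d, fractional errors add in quadrature:
  (2·δs/s)² = (2×0.0729)² = 0.0212;  (-3·δq/q)² = (-3×0.0291)² = 0.00762;  (1·δb/b)² = (1×0.0219)² = 0.000482;  (1·δd/d)² = (1×0.0601)² = 0.00361
δQ/Q = √(0.0329) = 0.182

18.2%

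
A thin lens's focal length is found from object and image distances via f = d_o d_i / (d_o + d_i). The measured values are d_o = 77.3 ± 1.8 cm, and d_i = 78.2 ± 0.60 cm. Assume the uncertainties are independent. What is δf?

∂f/∂d_o = (d_i/(d_o+d_i))² = 0.253;  ∂f/∂d_i = (d_o/(d_o+d_i))² = 0.247
δf = √((∂f/∂d_o · δd_o)² + (∂f/∂d_i · δd_i)²) = √(0.207 + 0.0220) = 0.479 cm

0.479 cm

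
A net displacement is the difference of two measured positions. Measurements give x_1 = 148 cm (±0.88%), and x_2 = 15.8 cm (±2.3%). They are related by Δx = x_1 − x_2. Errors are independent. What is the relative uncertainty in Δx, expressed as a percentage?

For a sum/difference, combine absolute errors in quadrature:
  (δx_1)² = 1.70;  (δx_2)² = 0.132
δΔx = √(1.83) = 1.35 cm
Δx = 132 cm, so δΔx/Δx = 1.35/132 = 0.0102.

1.02%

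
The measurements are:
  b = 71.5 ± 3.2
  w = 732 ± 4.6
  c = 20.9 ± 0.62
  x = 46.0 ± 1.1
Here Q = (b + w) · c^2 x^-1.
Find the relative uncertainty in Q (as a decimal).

Let u = b + w = 804. δu = √(δb² + δw²) = √(10.2 + 21.2) = 5.60, so δu/u = 0.00697.
Q is then a monomial in u, c, x:
δQ/Q = √((δu/u)² + (2·δc/c)² + (-1·δx/x)²) = √(4.86e-05 + 0.00352 + 0.000572) = 0.0643

0.0643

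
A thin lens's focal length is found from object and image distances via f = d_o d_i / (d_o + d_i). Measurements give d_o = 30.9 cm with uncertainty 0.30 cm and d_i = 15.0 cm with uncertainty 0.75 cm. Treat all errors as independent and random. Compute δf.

∂f/∂d_o = (d_i/(d_o+d_i))² = 0.107;  ∂f/∂d_i = (d_o/(d_o+d_i))² = 0.453
δf = √((∂f/∂d_o · δd_o)² + (∂f/∂d_i · δd_i)²) = √(0.00103 + 0.116) = 0.341 cm

0.341 cm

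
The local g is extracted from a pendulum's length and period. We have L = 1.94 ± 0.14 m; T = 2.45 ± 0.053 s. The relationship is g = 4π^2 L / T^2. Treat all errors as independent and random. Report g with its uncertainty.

12.8 ± 1.07 m/s^2

Each factor contributes (exponent × relative error)² to (δg/g)²:
  (1·δL/L)² = (1×0.0722)² = 0.00521;  (-2·δT/T)² = (-2×0.0216)² = 0.00187
δg/g = √(0.00708) = 0.0841
g = 12.8 m/s^2, so δg = 0.0841 × 12.8 = 1.07 m/s^2.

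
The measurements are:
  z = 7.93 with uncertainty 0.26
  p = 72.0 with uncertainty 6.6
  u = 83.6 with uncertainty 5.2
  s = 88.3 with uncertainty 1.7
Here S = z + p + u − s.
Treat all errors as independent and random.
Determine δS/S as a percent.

11.4%

Absolute uncertainties add in quadrature for a linear combination:
  (δz)² = 0.0676;  (δp)² = 43.6;  (δu)² = 27.0;  (δs)² = 2.89
δS = √(73.6) = 8.58
S = 75.2, so δS/S = 8.58/75.2 = 0.114.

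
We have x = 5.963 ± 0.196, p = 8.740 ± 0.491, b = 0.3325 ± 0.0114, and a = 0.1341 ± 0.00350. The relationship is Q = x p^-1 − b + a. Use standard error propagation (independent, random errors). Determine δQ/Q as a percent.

Let w = x·p^-1 = 0.6823. δw/w = √((1·δx/x)² + (-1·δp/p)²) = √(0.00108 + 0.00316) = 0.0651, so δw = 0.0444.
Q = w − b + a: δQ = √(δw² + δb² + δa²) = √(0.00197 + 0.000130 + 1.23e-05) = 0.0460
Q = 0.4839, so δQ/Q = 0.0460/0.4839 = 0.0950.

9.50%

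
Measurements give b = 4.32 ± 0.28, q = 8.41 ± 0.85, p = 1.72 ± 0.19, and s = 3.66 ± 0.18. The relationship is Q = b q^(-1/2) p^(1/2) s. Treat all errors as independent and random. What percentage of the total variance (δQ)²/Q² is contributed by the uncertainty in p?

25.0%

(δQ/Q)² = (1·δb/b)² + (−½·δq/q)² + (½·δp/p)² + (1·δs/s)²
  b term: (1×0.0648)² = 0.00420
  q term: (-0.5×0.101)² = 0.00255
  p term: (0.5×0.110)² = 0.00305
  s term: (1×0.0492)² = 0.00242
Total = 0.0122. Share from p = 0.00305/0.0122 = 0.250.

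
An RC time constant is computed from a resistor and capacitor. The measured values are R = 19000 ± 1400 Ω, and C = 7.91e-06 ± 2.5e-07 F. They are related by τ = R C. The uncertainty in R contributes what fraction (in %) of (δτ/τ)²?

(δτ/τ)² = (1·δR/R)² + (1·δC/C)²
  R term: (1×0.0737)² = 0.00543
  C term: (1×0.0316)² = 0.000999
Total = 0.00643. Share from R = 0.00543/0.00643 = 0.845.

84.5%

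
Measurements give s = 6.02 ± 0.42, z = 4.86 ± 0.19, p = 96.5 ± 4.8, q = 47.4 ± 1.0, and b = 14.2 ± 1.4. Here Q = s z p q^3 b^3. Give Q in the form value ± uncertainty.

Since Q is a product/quotient, work with relative uncertainties:
  (1·δs/s)² = (1×0.0698)² = 0.00487;  (1·δz/z)² = (1×0.0391)² = 0.00153;  (1·δp/p)² = (1×0.0497)² = 0.00247;  (3·δq/q)² = (3×0.0211)² = 0.00401;  (3·δb/b)² = (3×0.0986)² = 0.0875
δQ/Q = √(0.100) = 0.317
Q = 8.61e+11, so δQ = 0.317 × 8.61e+11 = 2.73e+11.

(8.61 ± 2.73) × 10^11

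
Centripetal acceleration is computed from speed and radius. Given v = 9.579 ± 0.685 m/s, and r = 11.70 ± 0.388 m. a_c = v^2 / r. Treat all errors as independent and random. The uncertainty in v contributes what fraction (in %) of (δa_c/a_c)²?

94.9%

(δa_c/a_c)² = (2·δv/v)² + (-1·δr/r)²
  v term: (2×0.0715)² = 0.0205
  r term: (-1×0.0332)² = 0.00110
Total = 0.0216. Share from v = 0.0205/0.0216 = 0.949.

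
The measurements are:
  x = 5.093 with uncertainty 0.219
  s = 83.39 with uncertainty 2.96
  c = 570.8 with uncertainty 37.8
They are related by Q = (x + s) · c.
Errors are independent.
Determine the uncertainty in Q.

3750

Let u = x + s = 88.48. δu = √(δx² + δs²) = √(0.0480 + 8.76) = 2.97, so δu/u = 0.0335.
Q is then a monomial in u, c:
δQ/Q = √((δu/u)² + (1·δc/c)²) = √(0.00113 + 0.00439) = 0.0742
Q = 50510, so δQ = 0.0742 × 50510 = 3750.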